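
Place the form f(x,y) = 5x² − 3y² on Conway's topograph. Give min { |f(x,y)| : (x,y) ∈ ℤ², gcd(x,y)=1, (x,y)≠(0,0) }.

descent: ρ → (-3,6,2)  [lands on river]
river: ρ → (2,6,-3)
closes: descent 1, river 2
min |a| on river = 2

2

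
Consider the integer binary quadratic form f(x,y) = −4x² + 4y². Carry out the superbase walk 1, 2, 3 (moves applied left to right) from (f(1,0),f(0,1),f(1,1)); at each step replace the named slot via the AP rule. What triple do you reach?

start (-4,4,0) = (f(1,0),f(0,1),f(1,1))
replace slot 1: 2·(4+0) − (-4) = 12 → (12,4,0)
replace slot 2: 2·(12+0) − 4 = 20 → (12,20,0)
replace slot 3: 2·(12+20) − 0 = 64 → (12,20,64)

12,20,64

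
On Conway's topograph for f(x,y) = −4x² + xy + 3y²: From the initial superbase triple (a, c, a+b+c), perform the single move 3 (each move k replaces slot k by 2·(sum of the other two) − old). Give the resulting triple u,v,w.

start (-4,3,0) = (f(1,0),f(0,1),f(1,1))
replace slot 3: 2·((-4)+3) − 0 = -2 → (-4,3,-2)

-4,3,-2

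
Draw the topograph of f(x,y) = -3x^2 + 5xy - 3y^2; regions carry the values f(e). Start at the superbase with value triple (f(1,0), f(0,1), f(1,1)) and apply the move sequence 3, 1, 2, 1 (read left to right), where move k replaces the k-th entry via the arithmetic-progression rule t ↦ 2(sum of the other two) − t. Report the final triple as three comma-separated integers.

start (-3,-3,-1) = (f(1,0),f(0,1),f(1,1))
replace slot 3: 2·((-3)+(-3)) − (-1) = -11 → (-3,-3,-11)
replace slot 1: 2·((-3)+(-11)) − (-3) = -25 → (-25,-3,-11)
replace slot 2: 2·((-25)+(-11)) − (-3) = -69 → (-25,-69,-11)
replace slot 1: 2·((-69)+(-11)) − (-25) = -135 → (-135,-69,-11)

-135,-69,-11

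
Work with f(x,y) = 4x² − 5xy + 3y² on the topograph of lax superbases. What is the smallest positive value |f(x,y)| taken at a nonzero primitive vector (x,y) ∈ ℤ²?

translate: b→3 (≡-5 mod 8), so (4,-5,3)→(4,3,2)
flip: (4,3,2)→(2,-3,4)
translate: b→1 (≡-3 mod 4), so (2,-3,4)→(2,1,3)
reduced (well bottom): (2,1,3) with a≤c, −a<b≤a
well minimum = a = 2

2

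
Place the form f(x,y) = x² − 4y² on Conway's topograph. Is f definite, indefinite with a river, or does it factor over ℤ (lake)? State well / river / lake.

D = b²−4ac = 0² − 4·1·(-4) = 16
D = 4² is a perfect square ⇒ form factors over ℤ ⇒ lakes

lake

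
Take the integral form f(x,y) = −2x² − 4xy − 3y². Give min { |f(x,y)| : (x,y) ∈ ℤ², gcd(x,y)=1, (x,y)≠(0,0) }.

translate: b→0 (≡4 mod 4), so (2,4,3)→(2,0,1)
flip: (2,0,1)→(1,0,2)
reduced (well bottom): (1,0,2) with a≤c, −a<b≤a
well minimum |f| = |-1| = 1 (negative-definite)

1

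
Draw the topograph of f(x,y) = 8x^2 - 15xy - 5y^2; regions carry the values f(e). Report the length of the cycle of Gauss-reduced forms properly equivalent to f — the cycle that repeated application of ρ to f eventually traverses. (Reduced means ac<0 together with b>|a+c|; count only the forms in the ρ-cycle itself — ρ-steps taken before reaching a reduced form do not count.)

D = 385, ⌊√D⌋ = 19
descent: ρ → (-5,15,8)  [lands on river]
river: ρ → (8,17,-3)
river: ρ → (-3,19,2)
river: ρ → (2,17,-12)
river: ρ → (-12,7,7)
river: ρ → (7,7,-12)
river: ρ → (-12,17,2)
river: ρ → (2,19,-3)
river: ρ → (-3,17,8)
river: ρ → (8,15,-5)
ρ-cycle length = 10 (tail of 1 descent step not counted)

10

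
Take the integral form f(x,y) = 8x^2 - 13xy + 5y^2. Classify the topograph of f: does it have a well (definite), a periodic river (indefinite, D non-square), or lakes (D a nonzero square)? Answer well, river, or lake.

D = b²−4ac = (-13)² − 4·8·5 = 9
D = 3² is a perfect square ⇒ form factors over ℤ ⇒ lakes

lake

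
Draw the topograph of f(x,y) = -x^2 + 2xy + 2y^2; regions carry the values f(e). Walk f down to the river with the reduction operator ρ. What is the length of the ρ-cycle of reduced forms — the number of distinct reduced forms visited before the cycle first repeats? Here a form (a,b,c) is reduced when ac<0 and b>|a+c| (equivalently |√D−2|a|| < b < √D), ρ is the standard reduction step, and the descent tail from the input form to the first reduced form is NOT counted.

D = 12, ⌊√D⌋ = 3
river: ρ → (2,2,-1)
river: ρ → (-1,2,2)
ρ-cycle length = 2 (tail of 0 descent steps not counted)

2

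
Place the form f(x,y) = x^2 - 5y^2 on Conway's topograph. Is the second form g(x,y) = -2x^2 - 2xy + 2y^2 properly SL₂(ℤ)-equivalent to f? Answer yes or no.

D₁ = 20, D₂ = 20
river cycle of f (length 2): (1, 4, -1), (-1, 4, 1)
river cycle of g (length 2): (2, 2, -2), (-2, 2, 2)
cycles differ ⇒ inequivalent

no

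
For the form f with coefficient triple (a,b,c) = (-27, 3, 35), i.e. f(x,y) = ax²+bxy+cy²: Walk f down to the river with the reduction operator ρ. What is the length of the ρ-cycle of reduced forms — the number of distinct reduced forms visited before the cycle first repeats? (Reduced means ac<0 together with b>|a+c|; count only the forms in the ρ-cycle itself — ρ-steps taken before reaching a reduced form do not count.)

D = 3789, ⌊√D⌋ = 61
descent: ρ → (35,-3,-27)
descent: ρ → (-27,57,5)  [lands on river]
river: ρ → (5,53,-49)
river: ρ → (-49,45,9)
river: ρ → (9,45,-49)
river: ρ → (-49,53,5)
river: ρ → (5,57,-27)
river: ρ → (-27,51,11)
river: ρ → (11,59,-7)
river: ρ → (-7,53,35)
river: ρ → (35,17,-25)
river: ρ → (-25,33,27)
river: ρ → (27,21,-31)
river: ρ → (-31,41,17)
river: ρ → (17,61,-1)
river: ρ → (-1,61,17)
river: ρ → (17,41,-31)
river: ρ → (-31,21,27)
river: ρ → (27,33,-25)
river: ρ → (-25,17,35)
river: ρ → (35,53,-7)
river: ρ → (-7,59,11)
river: ρ → (11,51,-27)
ρ-cycle length = 22 (tail of 2 descent steps not counted)

22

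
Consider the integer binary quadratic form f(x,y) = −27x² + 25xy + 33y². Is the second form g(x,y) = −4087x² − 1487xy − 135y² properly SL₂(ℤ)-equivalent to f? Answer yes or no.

D₁ = 4189, D₂ = 4189
river cycle of f (length 42): (33, 41, -19), (-19, 35, 39), (39, 43, -15), (-15, 47, 33), (33, 19, -29), (-29, 39, 23), (23, 53, -15), (-15, 37, 47), (47, 57, -5), (-5, 63, 11), … (32 more)
river cycle of g (length 42): (-25, 33, 31), (31, 29, -27), (-27, 25, 33), (33, 41, -19), (-19, 35, 39), (39, 43, -15), (-15, 47, 33), (33, 19, -29), (-29, 39, 23), (23, 53, -15), … (32 more)
cycles coincide ⇒ equivalent

yes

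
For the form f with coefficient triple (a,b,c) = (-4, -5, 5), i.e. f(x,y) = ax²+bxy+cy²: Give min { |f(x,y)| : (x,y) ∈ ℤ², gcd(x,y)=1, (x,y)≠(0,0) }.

descent: ρ → (5,5,-4)  [lands on river]
river: ρ → (-4,3,6)
river: ρ → (6,9,-1)
river: ρ → (-1,9,6)
river: ρ → (6,3,-4)
river: ρ → (-4,5,5)
closes: descent 1, river 6
min |a| on river = 1

1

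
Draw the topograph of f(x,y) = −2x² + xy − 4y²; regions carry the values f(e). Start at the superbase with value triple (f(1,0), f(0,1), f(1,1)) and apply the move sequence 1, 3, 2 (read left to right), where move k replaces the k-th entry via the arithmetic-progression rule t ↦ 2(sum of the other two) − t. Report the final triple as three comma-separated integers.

start (-2,-4,-5) = (f(1,0),f(0,1),f(1,1))
replace slot 1: 2·((-4)+(-5)) − (-2) = -16 → (-16,-4,-5)
replace slot 3: 2·((-16)+(-4)) − (-5) = -35 → (-16,-4,-35)
replace slot 2: 2·((-16)+(-35)) − (-4) = -98 → (-16,-98,-35)

-16,-98,-35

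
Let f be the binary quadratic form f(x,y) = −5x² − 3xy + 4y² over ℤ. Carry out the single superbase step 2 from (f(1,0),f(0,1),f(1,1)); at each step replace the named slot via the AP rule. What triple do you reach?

start (-5,4,-4) = (f(1,0),f(0,1),f(1,1))
replace slot 2: 2·((-5)+(-4)) − 4 = -22 → (-5,-22,-4)

-5,-22,-4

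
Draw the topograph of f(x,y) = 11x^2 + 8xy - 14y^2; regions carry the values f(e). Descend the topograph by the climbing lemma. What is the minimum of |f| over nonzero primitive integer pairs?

river: ρ → (-14,20,5)
river: ρ → (5,20,-14)
river: ρ → (-14,8,11)
river: ρ → (11,14,-11)
river: ρ → (-11,8,14)
river: ρ → (14,20,-5)
river: ρ → (-5,20,14)
river: ρ → (14,8,-11)
river: ρ → (-11,14,11)
river: ρ → (11,8,-14)
closes: descent 0, river 10
min |a| on river = 5

5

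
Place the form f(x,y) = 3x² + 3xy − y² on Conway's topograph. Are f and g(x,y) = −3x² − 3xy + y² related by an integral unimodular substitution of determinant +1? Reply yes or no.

D₁ = 21, D₂ = 21
river cycle of f (length 2): (-1, 3, 3), (3, 3, -1)
river cycle of g (length 2): (1, 3, -3), (-3, 3, 1)
cycles differ ⇒ inequivalent

no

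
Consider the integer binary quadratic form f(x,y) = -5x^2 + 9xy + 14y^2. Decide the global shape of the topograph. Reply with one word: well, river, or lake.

D = b²−4ac = 9² − 4·(-5)·14 = 361
D = 19² is a perfect square ⇒ form factors over ℤ ⇒ lakes

lake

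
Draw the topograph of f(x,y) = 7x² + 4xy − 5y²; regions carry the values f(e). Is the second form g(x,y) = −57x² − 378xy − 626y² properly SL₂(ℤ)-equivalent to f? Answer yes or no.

D₁ = 156, D₂ = 156
river cycle of f (length 6): (-5, 6, 6), (6, 6, -5), (-5, 4, 7), (7, 10, -2), (-2, 10, 7), (7, 4, -5)
river cycle of g (length 6): (-5, 6, 6), (6, 6, -5), (-5, 4, 7), (7, 10, -2), (-2, 10, 7), (7, 4, -5)
cycles coincide ⇒ equivalent

yes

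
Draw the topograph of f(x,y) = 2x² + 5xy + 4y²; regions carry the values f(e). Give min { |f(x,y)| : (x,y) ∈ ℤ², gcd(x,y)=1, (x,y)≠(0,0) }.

translate: b→1 (≡5 mod 4), so (2,5,4)→(2,1,1)
flip: (2,1,1)→(1,-1,2)
translate: b→1 (≡-1 mod 2), so (1,-1,2)→(1,1,2)
reduced (well bottom): (1,1,2) with a≤c, −a<b≤a
well minimum = a = 1

1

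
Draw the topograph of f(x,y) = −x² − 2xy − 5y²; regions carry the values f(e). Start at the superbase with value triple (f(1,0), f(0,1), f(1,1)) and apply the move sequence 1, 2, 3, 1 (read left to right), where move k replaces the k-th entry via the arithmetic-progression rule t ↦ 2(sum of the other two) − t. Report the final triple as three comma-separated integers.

start (-1,-5,-8) = (f(1,0),f(0,1),f(1,1))
replace slot 1: 2·((-5)+(-8)) − (-1) = -25 → (-25,-5,-8)
replace slot 2: 2·((-25)+(-8)) − (-5) = -61 → (-25,-61,-8)
replace slot 3: 2·((-25)+(-61)) − (-8) = -164 → (-25,-61,-164)
replace slot 1: 2·((-61)+(-164)) − (-25) = -425 → (-425,-61,-164)

-425,-61,-164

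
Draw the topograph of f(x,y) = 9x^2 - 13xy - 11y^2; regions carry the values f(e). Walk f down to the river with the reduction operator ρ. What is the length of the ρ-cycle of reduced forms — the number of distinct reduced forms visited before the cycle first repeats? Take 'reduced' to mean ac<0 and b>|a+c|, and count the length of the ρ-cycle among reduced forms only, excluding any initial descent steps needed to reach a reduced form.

D = 565, ⌊√D⌋ = 23
descent: ρ → (-11,13,9)  [lands on river]
river: ρ → (9,23,-1)
river: ρ → (-1,23,9)
river: ρ → (9,13,-11)
river: ρ → (-11,9,11)
river: ρ → (11,13,-9)
river: ρ → (-9,23,1)
river: ρ → (1,23,-9)
river: ρ → (-9,13,11)
river: ρ → (11,9,-11)
ρ-cycle length = 10 (tail of 1 descent step not counted)

10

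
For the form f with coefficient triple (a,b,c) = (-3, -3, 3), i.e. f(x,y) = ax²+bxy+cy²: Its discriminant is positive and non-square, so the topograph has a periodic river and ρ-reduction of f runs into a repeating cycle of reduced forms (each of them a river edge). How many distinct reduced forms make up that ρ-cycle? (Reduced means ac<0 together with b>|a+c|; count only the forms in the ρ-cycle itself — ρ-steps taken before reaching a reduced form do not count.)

D = 45, ⌊√D⌋ = 6
descent: ρ → (3,3,-3)  [lands on river]
river: ρ → (-3,3,3)
ρ-cycle length = 2 (tail of 1 descent step not counted)

2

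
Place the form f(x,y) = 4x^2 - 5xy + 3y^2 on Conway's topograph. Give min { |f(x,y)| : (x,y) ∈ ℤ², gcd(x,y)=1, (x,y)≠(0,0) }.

translate: b→3 (≡-5 mod 8), so (4,-5,3)→(4,3,2)
flip: (4,3,2)→(2,-3,4)
translate: b→1 (≡-3 mod 4), so (2,-3,4)→(2,1,3)
reduced (well bottom): (2,1,3) with a≤c, −a<b≤a
well minimum = a = 2

2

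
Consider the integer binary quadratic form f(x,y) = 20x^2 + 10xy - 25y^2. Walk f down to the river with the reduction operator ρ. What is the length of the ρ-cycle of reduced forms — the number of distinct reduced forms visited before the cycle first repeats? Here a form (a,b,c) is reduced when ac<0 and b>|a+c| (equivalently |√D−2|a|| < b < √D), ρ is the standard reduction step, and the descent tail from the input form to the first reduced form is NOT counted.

D = 2100, ⌊√D⌋ = 45
river: ρ → (-25,40,5)
river: ρ → (5,40,-25)
river: ρ → (-25,10,20)
river: ρ → (20,30,-15)
river: ρ → (-15,30,20)
river: ρ → (20,10,-25)
ρ-cycle length = 6 (tail of 0 descent steps not counted)

6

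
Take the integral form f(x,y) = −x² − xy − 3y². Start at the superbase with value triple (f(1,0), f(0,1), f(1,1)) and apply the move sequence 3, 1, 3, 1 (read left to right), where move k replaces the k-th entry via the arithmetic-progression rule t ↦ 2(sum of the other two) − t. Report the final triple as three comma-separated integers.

start (-1,-3,-5) = (f(1,0),f(0,1),f(1,1))
replace slot 3: 2·((-1)+(-3)) − (-5) = -3 → (-1,-3,-3)
replace slot 1: 2·((-3)+(-3)) − (-1) = -11 → (-11,-3,-3)
replace slot 3: 2·((-11)+(-3)) − (-3) = -25 → (-11,-3,-25)
replace slot 1: 2·((-3)+(-25)) − (-11) = -45 → (-45,-3,-25)

-45,-3,-25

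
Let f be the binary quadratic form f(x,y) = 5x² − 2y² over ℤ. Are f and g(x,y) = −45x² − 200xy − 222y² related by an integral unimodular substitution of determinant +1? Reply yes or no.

D₁ = 40, D₂ = 40
river cycle of f (length 6): (-2, 4, 3), (3, 2, -3), (-3, 4, 2), (2, 4, -3), (-3, 2, 3), (3, 4, -2)
river cycle of g (length 6): (-2, 4, 3), (3, 2, -3), (-3, 4, 2), (2, 4, -3), (-3, 2, 3), (3, 4, -2)
cycles coincide ⇒ equivalent

yes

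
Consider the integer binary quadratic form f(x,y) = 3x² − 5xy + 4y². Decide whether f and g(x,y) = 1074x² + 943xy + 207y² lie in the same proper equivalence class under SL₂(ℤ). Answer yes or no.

D₁ = -23, D₂ = -23
f: translate: b→1 (≡-5 mod 6), so (3,-5,4)→(3,1,2)
f: flip: (3,1,2)→(2,-1,3)
f: reduced (well bottom): (2,-1,3) with a≤c, −a<b≤a
g: flip: (1074,943,207)→(207,-943,1074)
g: translate: b→-115 (≡-943 mod 414), so (207,-943,1074)→(207,-115,16)
g: flip: (207,-115,16)→(16,115,207)
g: translate: b→-13 (≡115 mod 32), so (16,115,207)→(16,-13,3)
g: flip: (16,-13,3)→(3,13,16)
g: translate: b→1 (≡13 mod 6), so (3,13,16)→(3,1,2)
g: flip: (3,1,2)→(2,-1,3)
g: reduced (well bottom): (2,-1,3) with a≤c, −a<b≤a
reduced forms (2, -1, 3) vs (2, -1, 3) ⇒ equivalent

yes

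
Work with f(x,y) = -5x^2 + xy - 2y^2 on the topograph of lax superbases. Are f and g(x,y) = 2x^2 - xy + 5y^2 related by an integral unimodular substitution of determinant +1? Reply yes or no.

D₁ = -39, D₂ = -39
f is negative-definite; reduce −f:
−f: flip: (5,-1,2)→(2,1,5)
−f: reduced (well bottom): (2,1,5) with a≤c, −a<b≤a
flip sign back: reduced form of f is (-2,-1,-5)
g: reduced (well bottom): (2,-1,5) with a≤c, −a<b≤a
reduced forms (-2, -1, -5) vs (2, -1, 5) ⇒ inequivalent

no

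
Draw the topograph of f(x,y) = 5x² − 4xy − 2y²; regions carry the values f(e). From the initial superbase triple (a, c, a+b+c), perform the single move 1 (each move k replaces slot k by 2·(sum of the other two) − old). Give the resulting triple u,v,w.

start (5,-2,-1) = (f(1,0),f(0,1),f(1,1))
replace slot 1: 2·((-2)+(-1)) − 5 = -11 → (-11,-2,-1)

-11,-2,-1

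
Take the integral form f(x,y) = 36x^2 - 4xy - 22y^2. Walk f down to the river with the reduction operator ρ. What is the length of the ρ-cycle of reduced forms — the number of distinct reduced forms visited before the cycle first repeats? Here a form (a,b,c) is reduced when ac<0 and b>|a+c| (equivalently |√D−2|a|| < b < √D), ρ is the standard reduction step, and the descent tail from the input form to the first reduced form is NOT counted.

D = 3184, ⌊√D⌋ = 56
descent: ρ → (-22,48,10)  [lands on river]
river: ρ → (10,52,-12)
river: ρ → (-12,44,26)
river: ρ → (26,8,-30)
river: ρ → (-30,52,4)
river: ρ → (4,52,-30)
river: ρ → (-30,8,26)
river: ρ → (26,44,-12)
river: ρ → (-12,52,10)
river: ρ → (10,48,-22)
river: ρ → (-22,40,18)
river: ρ → (18,32,-30)
river: ρ → (-30,28,20)
river: ρ → (20,52,-6)
river: ρ → (-6,56,2)
river: ρ → (2,56,-6)
river: ρ → (-6,52,20)
river: ρ → (20,28,-30)
river: ρ → (-30,32,18)
river: ρ → (18,40,-22)
ρ-cycle length = 20 (tail of 1 descent step not counted)

20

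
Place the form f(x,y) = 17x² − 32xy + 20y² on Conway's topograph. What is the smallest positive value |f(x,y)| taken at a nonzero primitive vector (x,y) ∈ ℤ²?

translate: b→2 (≡-32 mod 34), so (17,-32,20)→(17,2,5)
flip: (17,2,5)→(5,-2,17)
reduced (well bottom): (5,-2,17) with a≤c, −a<b≤a
well minimum = a = 5

5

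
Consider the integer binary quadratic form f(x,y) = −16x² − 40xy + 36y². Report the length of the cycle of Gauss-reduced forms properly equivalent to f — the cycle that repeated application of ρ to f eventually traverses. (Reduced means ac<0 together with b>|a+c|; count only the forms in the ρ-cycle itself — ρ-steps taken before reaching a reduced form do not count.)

D = 3904, ⌊√D⌋ = 62
descent: ρ → (36,40,-16)  [lands on river]
river: ρ → (-16,56,12)
river: ρ → (12,40,-48)
river: ρ → (-48,56,4)
river: ρ → (4,56,-48)
river: ρ → (-48,40,12)
river: ρ → (12,56,-16)
river: ρ → (-16,40,36)
river: ρ → (36,32,-20)
river: ρ → (-20,48,20)
river: ρ → (20,32,-36)
river: ρ → (-36,40,16)
river: ρ → (16,56,-12)
river: ρ → (-12,40,48)
river: ρ → (48,56,-4)
river: ρ → (-4,56,48)
river: ρ → (48,40,-12)
river: ρ → (-12,56,16)
river: ρ → (16,40,-36)
river: ρ → (-36,32,20)
river: ρ → (20,48,-20)
river: ρ → (-20,32,36)
ρ-cycle length = 22 (tail of 1 descent step not counted)

22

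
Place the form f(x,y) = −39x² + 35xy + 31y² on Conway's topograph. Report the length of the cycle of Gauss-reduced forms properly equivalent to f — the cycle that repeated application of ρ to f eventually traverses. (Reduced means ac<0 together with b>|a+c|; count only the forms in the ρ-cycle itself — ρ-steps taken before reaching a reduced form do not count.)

D = 6061, ⌊√D⌋ = 77
river: ρ → (31,27,-43)
river: ρ → (-43,59,15)
river: ρ → (15,61,-39)
river: ρ → (-39,17,37)
river: ρ → (37,57,-19)
river: ρ → (-19,57,37)
river: ρ → (37,17,-39)
river: ρ → (-39,61,15)
river: ρ → (15,59,-43)
river: ρ → (-43,27,31)
river: ρ → (31,35,-39)
river: ρ → (-39,43,27)
river: ρ → (27,65,-17)
river: ρ → (-17,71,15)
river: ρ → (15,49,-61)
river: ρ → (-61,73,3)
river: ρ → (3,77,-11)
river: ρ → (-11,77,3)
river: ρ → (3,73,-61)
river: ρ → (-61,49,15)
river: ρ → (15,71,-17)
river: ρ → (-17,65,27)
river: ρ → (27,43,-39)
river: ρ → (-39,35,31)
ρ-cycle length = 24 (tail of 0 descent steps not counted)

24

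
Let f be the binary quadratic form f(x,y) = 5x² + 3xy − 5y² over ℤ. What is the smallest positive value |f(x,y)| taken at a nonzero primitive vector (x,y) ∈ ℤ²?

river: ρ → (-5,7,3)
river: ρ → (3,5,-7)
river: ρ → (-7,9,1)
river: ρ → (1,9,-7)
river: ρ → (-7,5,3)
river: ρ → (3,7,-5)
river: ρ → (-5,3,5)
river: ρ → (5,7,-3)
river: ρ → (-3,5,7)
river: ρ → (7,9,-1)
river: ρ → (-1,9,7)
river: ρ → (7,5,-3)
river: ρ → (-3,7,5)
river: ρ → (5,3,-5)
closes: descent 0, river 14
min |a| on river = 1

1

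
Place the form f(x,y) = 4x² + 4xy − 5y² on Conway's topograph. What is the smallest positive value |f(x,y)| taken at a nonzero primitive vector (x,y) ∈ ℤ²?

river: ρ → (-5,6,3)
river: ρ → (3,6,-5)
river: ρ → (-5,4,4)
river: ρ → (4,4,-5)
closes: descent 0, river 4
min |a| on river = 3

3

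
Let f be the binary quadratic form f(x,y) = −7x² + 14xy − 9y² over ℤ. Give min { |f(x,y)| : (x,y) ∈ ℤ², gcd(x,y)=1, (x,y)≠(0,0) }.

translate: b→0 (≡-14 mod 14), so (7,-14,9)→(7,0,2)
flip: (7,0,2)→(2,0,7)
reduced (well bottom): (2,0,7) with a≤c, −a<b≤a
well minimum |f| = |-2| = 2 (negative-definite)

2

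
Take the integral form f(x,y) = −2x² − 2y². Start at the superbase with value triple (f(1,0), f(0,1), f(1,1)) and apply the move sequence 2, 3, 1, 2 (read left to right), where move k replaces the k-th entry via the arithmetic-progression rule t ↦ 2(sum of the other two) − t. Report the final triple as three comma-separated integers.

start (-2,-2,-4) = (f(1,0),f(0,1),f(1,1))
replace slot 2: 2·((-2)+(-4)) − (-2) = -10 → (-2,-10,-4)
replace slot 3: 2·((-2)+(-10)) − (-4) = -20 → (-2,-10,-20)
replace slot 1: 2·((-10)+(-20)) − (-2) = -58 → (-58,-10,-20)
replace slot 2: 2·((-58)+(-20)) − (-10) = -146 → (-58,-146,-20)

-58,-146,-20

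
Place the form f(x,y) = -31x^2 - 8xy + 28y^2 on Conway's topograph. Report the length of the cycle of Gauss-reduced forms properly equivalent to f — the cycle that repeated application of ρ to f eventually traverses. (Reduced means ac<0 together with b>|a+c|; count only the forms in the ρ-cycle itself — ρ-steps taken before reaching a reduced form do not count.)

D = 3536, ⌊√D⌋ = 59
descent: ρ → (28,8,-31)  [lands on river]
river: ρ → (-31,54,5)
river: ρ → (5,56,-20)
river: ρ → (-20,24,37)
river: ρ → (37,50,-7)
river: ρ → (-7,48,44)
river: ρ → (44,40,-11)
river: ρ → (-11,48,28)
ρ-cycle length = 8 (tail of 1 descent step not counted)

8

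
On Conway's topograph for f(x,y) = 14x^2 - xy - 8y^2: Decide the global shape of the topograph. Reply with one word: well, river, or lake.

D = b²−4ac = (-1)² − 4·14·(-8) = 449
D > 0 non-square ⇒ indefinite ⇒ periodic river

river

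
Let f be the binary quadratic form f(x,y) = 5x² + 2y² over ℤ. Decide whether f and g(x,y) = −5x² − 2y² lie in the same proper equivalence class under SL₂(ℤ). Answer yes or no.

D₁ = -40, D₂ = -40
f: flip: (5,0,2)→(2,0,5)
f: reduced (well bottom): (2,0,5) with a≤c, −a<b≤a
g is negative-definite; reduce −g:
−g: flip: (5,0,2)→(2,0,5)
−g: reduced (well bottom): (2,0,5) with a≤c, −a<b≤a
flip sign back: reduced form of g is (-2,0,-5)
reduced forms (2, 0, 5) vs (-2, 0, -5) ⇒ inequivalent

no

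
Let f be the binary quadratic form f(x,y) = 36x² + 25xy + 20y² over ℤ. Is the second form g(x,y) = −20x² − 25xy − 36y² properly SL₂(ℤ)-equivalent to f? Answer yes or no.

D₁ = -2255, D₂ = -2255
f: flip: (36,25,20)→(20,-25,36)
f: translate: b→15 (≡-25 mod 40), so (20,-25,36)→(20,15,31)
f: reduced (well bottom): (20,15,31) with a≤c, −a<b≤a
g is negative-definite; reduce −g:
−g: translate: b→-15 (≡25 mod 40), so (20,25,36)→(20,-15,31)
−g: reduced (well bottom): (20,-15,31) with a≤c, −a<b≤a
flip sign back: reduced form of g is (-20,15,-31)
reduced forms (20, 15, 31) vs (-20, 15, -31) ⇒ inequivalent

no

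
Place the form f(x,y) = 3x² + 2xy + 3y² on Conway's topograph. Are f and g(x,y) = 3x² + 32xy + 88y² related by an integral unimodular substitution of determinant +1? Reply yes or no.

D₁ = -32, D₂ = -32
f: reduced (well bottom): (3,2,3) with a≤c, −a<b≤a
g: translate: b→2 (≡32 mod 6), so (3,32,88)→(3,2,3)
g: reduced (well bottom): (3,2,3) with a≤c, −a<b≤a
reduced forms (3, 2, 3) vs (3, 2, 3) ⇒ equivalent

yes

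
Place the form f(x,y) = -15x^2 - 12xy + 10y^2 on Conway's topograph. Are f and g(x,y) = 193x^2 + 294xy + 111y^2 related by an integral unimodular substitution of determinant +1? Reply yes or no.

D₁ = 744, D₂ = 744
river cycle of f (length 10): (10, 12, -15), (-15, 18, 7), (7, 24, -6), (-6, 24, 7), (7, 18, -15), (-15, 12, 10), (10, 8, -17), (-17, 26, 1), (1, 26, -17), (-17, 8, 10)
river cycle of g (length 10): (10, 12, -15), (-15, 18, 7), (7, 24, -6), (-6, 24, 7), (7, 18, -15), (-15, 12, 10), (10, 8, -17), (-17, 26, 1), (1, 26, -17), (-17, 8, 10)
cycles coincide ⇒ equivalent

yes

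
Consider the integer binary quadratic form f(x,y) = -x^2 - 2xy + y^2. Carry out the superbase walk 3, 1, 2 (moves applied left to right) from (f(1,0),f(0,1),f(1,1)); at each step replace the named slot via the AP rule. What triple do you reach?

start (-1,1,-2) = (f(1,0),f(0,1),f(1,1))
replace slot 3: 2·((-1)+1) − (-2) = 2 → (-1,1,2)
replace slot 1: 2·(1+2) − (-1) = 7 → (7,1,2)
replace slot 2: 2·(7+2) − 1 = 17 → (7,17,2)

7,17,2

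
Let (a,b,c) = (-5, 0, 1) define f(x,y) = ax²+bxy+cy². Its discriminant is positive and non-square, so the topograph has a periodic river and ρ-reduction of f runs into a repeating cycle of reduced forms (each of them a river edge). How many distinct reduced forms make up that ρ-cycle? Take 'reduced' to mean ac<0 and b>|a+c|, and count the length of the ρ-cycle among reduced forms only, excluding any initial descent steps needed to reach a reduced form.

D = 20, ⌊√D⌋ = 4
descent: ρ → (1,4,-1)  [lands on river]
river: ρ → (-1,4,1)
ρ-cycle length = 2 (tail of 1 descent step not counted)

2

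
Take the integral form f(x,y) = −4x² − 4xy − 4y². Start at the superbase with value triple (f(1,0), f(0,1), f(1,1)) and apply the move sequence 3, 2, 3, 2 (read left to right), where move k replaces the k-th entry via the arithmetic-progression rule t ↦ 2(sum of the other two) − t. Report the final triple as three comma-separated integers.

start (-4,-4,-12) = (f(1,0),f(0,1),f(1,1))
replace slot 3: 2·((-4)+(-4)) − (-12) = -4 → (-4,-4,-4)
replace slot 2: 2·((-4)+(-4)) − (-4) = -12 → (-4,-12,-4)
replace slot 3: 2·((-4)+(-12)) − (-4) = -28 → (-4,-12,-28)
replace slot 2: 2·((-4)+(-28)) − (-12) = -52 → (-4,-52,-28)

-4,-52,-28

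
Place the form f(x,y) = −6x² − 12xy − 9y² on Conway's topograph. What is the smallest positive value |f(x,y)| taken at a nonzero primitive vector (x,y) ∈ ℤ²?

translate: b→0 (≡12 mod 12), so (6,12,9)→(6,0,3)
flip: (6,0,3)→(3,0,6)
reduced (well bottom): (3,0,6) with a≤c, −a<b≤a
well minimum |f| = |-3| = 3 (negative-definite)

3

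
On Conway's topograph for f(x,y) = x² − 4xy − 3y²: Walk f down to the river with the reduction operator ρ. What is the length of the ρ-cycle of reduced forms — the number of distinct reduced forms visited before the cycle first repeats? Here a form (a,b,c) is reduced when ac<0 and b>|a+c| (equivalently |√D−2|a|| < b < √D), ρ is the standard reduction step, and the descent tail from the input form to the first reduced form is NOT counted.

D = 28, ⌊√D⌋ = 5
descent: ρ → (-3,4,1)  [lands on river]
river: ρ → (1,4,-3)
river: ρ → (-3,2,2)
river: ρ → (2,2,-3)
ρ-cycle length = 4 (tail of 1 descent step not counted)

4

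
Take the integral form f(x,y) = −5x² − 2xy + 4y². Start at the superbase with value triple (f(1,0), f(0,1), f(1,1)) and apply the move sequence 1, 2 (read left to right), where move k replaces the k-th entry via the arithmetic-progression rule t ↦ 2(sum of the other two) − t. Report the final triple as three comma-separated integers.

start (-5,4,-3) = (f(1,0),f(0,1),f(1,1))
replace slot 1: 2·(4+(-3)) − (-5) = 7 → (7,4,-3)
replace slot 2: 2·(7+(-3)) − 4 = 4 → (7,4,-3)

7,4,-3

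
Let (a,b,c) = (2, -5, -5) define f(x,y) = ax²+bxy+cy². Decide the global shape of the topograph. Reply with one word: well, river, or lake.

D = b²−4ac = (-5)² − 4·2·(-5) = 65
D > 0 non-square ⇒ indefinite ⇒ periodic river

river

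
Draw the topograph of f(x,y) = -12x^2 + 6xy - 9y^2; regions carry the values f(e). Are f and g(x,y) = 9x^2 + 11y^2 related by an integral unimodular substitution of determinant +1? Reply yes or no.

D₁ = -396, D₂ = -396
f is negative-definite; reduce −f:
−f: flip: (12,-6,9)→(9,6,12)
−f: reduced (well bottom): (9,6,12) with a≤c, −a<b≤a
flip sign back: reduced form of f is (-9,-6,-12)
g: reduced (well bottom): (9,0,11) with a≤c, −a<b≤a
reduced forms (-9, -6, -12) vs (9, 0, 11) ⇒ inequivalent

no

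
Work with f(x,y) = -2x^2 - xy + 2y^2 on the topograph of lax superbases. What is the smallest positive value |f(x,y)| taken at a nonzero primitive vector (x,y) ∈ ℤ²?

descent: ρ → (2,1,-2)  [lands on river]
river: ρ → (-2,3,1)
river: ρ → (1,3,-2)
river: ρ → (-2,1,2)
river: ρ → (2,3,-1)
river: ρ → (-1,3,2)
closes: descent 1, river 6
min |a| on river = 1

1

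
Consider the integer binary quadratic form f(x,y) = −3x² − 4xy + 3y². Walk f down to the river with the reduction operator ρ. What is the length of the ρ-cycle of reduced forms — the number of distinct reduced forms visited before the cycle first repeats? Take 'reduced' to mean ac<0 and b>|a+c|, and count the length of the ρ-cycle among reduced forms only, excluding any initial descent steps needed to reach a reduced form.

D = 52, ⌊√D⌋ = 7
descent: ρ → (3,4,-3)  [lands on river]
river: ρ → (-3,2,4)
river: ρ → (4,6,-1)
river: ρ → (-1,6,4)
river: ρ → (4,2,-3)
river: ρ → (-3,4,3)
river: ρ → (3,2,-4)
river: ρ → (-4,6,1)
river: ρ → (1,6,-4)
river: ρ → (-4,2,3)
ρ-cycle length = 10 (tail of 1 descent step not counted)

10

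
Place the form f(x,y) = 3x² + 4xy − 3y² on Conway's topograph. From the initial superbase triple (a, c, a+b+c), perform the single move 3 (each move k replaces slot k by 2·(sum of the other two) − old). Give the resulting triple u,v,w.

start (3,-3,4) = (f(1,0),f(0,1),f(1,1))
replace slot 3: 2·(3+(-3)) − 4 = -4 → (3,-3,-4)

3,-3,-4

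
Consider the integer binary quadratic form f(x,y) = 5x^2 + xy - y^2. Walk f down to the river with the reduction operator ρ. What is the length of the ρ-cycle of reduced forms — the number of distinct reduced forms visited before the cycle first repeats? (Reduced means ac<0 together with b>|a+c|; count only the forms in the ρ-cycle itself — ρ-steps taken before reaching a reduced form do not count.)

D = 21, ⌊√D⌋ = 4
descent: ρ → (-1,3,3)  [lands on river]
river: ρ → (3,3,-1)
ρ-cycle length = 2 (tail of 1 descent step not counted)

2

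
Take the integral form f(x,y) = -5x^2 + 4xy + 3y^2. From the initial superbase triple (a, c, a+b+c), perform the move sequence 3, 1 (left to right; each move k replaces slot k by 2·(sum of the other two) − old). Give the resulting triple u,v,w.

start (-5,3,2) = (f(1,0),f(0,1),f(1,1))
replace slot 3: 2·((-5)+3) − 2 = -6 → (-5,3,-6)
replace slot 1: 2·(3+(-6)) − (-5) = -1 → (-1,3,-6)

-1,3,-6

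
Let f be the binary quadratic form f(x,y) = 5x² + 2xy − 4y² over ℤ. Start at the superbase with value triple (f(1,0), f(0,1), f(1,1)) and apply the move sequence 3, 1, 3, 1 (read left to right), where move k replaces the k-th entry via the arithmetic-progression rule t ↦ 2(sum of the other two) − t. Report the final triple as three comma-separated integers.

start (5,-4,3) = (f(1,0),f(0,1),f(1,1))
replace slot 3: 2·(5+(-4)) − 3 = -1 → (5,-4,-1)
replace slot 1: 2·((-4)+(-1)) − 5 = -15 → (-15,-4,-1)
replace slot 3: 2·((-15)+(-4)) − (-1) = -37 → (-15,-4,-37)
replace slot 1: 2·((-4)+(-37)) − (-15) = -67 → (-67,-4,-37)

-67,-4,-37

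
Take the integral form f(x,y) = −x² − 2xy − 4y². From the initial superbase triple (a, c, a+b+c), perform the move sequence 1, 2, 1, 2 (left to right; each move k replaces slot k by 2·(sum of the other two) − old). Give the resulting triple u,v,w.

start (-1,-4,-7) = (f(1,0),f(0,1),f(1,1))
replace slot 1: 2·((-4)+(-7)) − (-1) = -21 → (-21,-4,-7)
replace slot 2: 2·((-21)+(-7)) − (-4) = -52 → (-21,-52,-7)
replace slot 1: 2·((-52)+(-7)) − (-21) = -97 → (-97,-52,-7)
replace slot 2: 2·((-97)+(-7)) − (-52) = -156 → (-97,-156,-7)

-97,-156,-7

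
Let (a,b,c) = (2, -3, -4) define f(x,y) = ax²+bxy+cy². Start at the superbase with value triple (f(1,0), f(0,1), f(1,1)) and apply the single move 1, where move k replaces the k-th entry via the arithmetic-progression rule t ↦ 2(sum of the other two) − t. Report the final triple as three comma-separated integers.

start (2,-4,-5) = (f(1,0),f(0,1),f(1,1))
replace slot 1: 2·((-4)+(-5)) − 2 = -20 → (-20,-4,-5)

-20,-4,-5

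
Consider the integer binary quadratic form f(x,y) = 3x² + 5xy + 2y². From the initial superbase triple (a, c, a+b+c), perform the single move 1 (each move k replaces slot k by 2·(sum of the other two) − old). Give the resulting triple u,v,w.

start (3,2,10) = (f(1,0),f(0,1),f(1,1))
replace slot 1: 2·(2+10) − 3 = 21 → (21,2,10)

21,2,10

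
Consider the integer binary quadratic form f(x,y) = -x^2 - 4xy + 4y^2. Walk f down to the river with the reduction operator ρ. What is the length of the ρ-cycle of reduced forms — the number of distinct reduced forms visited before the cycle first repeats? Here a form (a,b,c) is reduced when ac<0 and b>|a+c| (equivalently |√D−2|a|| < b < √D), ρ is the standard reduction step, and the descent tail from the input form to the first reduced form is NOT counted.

D = 32, ⌊√D⌋ = 5
descent: ρ → (4,4,-1)  [lands on river]
river: ρ → (-1,4,4)
ρ-cycle length = 2 (tail of 1 descent step not counted)

2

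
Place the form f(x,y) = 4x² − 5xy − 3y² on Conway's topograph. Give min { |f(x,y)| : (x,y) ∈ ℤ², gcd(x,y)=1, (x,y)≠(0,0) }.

descent: ρ → (-3,5,4)  [lands on river]
river: ρ → (4,3,-4)
river: ρ → (-4,5,3)
river: ρ → (3,7,-2)
river: ρ → (-2,5,6)
river: ρ → (6,7,-1)
river: ρ → (-1,7,6)
river: ρ → (6,5,-2)
river: ρ → (-2,7,3)
river: ρ → (3,5,-4)
river: ρ → (-4,3,4)
river: ρ → (4,5,-3)
river: ρ → (-3,7,2)
river: ρ → (2,5,-6)
river: ρ → (-6,7,1)
river: ρ → (1,7,-6)
river: ρ → (-6,5,2)
river: ρ → (2,7,-3)
closes: descent 1, river 18
min |a| on river = 1

1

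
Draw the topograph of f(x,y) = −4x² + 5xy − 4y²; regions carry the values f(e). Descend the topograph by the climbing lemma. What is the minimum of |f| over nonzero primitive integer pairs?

translate: b→3 (≡-5 mod 8), so (4,-5,4)→(4,3,3)
flip: (4,3,3)→(3,-3,4)
translate: b→3 (≡-3 mod 6), so (3,-3,4)→(3,3,4)
reduced (well bottom): (3,3,4) with a≤c, −a<b≤a
well minimum |f| = |-3| = 3 (negative-definite)

3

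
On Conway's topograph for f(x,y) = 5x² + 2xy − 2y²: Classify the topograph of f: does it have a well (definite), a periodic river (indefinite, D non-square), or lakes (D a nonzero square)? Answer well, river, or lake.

D = b²−4ac = 2² − 4·5·(-2) = 44
D > 0 non-square ⇒ indefinite ⇒ periodic river

river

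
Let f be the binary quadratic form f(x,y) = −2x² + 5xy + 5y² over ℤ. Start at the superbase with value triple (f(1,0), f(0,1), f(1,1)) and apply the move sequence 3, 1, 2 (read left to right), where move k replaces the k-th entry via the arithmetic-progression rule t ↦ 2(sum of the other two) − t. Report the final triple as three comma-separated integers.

start (-2,5,8) = (f(1,0),f(0,1),f(1,1))
replace slot 3: 2·((-2)+5) − 8 = -2 → (-2,5,-2)
replace slot 1: 2·(5+(-2)) − (-2) = 8 → (8,5,-2)
replace slot 2: 2·(8+(-2)) − 5 = 7 → (8,7,-2)

8,7,-2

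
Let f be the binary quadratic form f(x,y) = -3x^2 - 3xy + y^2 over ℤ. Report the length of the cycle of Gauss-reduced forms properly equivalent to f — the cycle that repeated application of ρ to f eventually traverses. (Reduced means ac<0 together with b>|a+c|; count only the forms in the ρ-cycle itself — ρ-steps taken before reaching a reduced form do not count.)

D = 21, ⌊√D⌋ = 4
descent: ρ → (1,3,-3)  [lands on river]
river: ρ → (-3,3,1)
ρ-cycle length = 2 (tail of 1 descent step not counted)

2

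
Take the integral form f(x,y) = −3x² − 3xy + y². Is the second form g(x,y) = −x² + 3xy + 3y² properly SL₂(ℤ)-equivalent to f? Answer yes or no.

D₁ = 21, D₂ = 21
river cycle of f (length 2): (1, 3, -3), (-3, 3, 1)
river cycle of g (length 2): (3, 3, -1), (-1, 3, 3)
cycles differ ⇒ inequivalent

no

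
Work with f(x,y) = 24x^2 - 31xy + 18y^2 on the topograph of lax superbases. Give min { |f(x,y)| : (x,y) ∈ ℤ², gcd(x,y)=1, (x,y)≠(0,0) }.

translate: b→17 (≡-31 mod 48), so (24,-31,18)→(24,17,11)
flip: (24,17,11)→(11,-17,24)
translate: b→5 (≡-17 mod 22), so (11,-17,24)→(11,5,18)
reduced (well bottom): (11,5,18) with a≤c, −a<b≤a
well minimum = a = 11

11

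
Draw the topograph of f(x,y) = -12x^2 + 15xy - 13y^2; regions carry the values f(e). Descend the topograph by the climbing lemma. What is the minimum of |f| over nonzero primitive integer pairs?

translate: b→9 (≡-15 mod 24), so (12,-15,13)→(12,9,10)
flip: (12,9,10)→(10,-9,12)
reduced (well bottom): (10,-9,12) with a≤c, −a<b≤a
well minimum |f| = |-10| = 10 (negative-definite)

10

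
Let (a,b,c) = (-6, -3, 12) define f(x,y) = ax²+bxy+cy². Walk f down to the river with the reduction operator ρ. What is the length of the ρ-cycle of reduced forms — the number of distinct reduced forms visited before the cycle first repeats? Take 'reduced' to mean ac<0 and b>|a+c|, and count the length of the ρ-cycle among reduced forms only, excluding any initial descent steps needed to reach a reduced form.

D = 297, ⌊√D⌋ = 17
descent: ρ → (12,3,-6)
descent: ρ → (-6,9,9)  [lands on river]
river: ρ → (9,9,-6)
river: ρ → (-6,15,3)
river: ρ → (3,15,-6)
ρ-cycle length = 4 (tail of 2 descent steps not counted)

4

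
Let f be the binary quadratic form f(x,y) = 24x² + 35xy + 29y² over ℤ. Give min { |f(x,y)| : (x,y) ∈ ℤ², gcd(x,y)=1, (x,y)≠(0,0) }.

translate: b→-13 (≡35 mod 48), so (24,35,29)→(24,-13,18)
flip: (24,-13,18)→(18,13,24)
reduced (well bottom): (18,13,24) with a≤c, −a<b≤a
well minimum = a = 18

18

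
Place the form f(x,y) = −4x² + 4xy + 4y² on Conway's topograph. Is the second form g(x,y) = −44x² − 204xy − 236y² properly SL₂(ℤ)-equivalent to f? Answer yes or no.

D₁ = 80, D₂ = 80
river cycle of f (length 2): (4, 4, -4), (-4, 4, 4)
river cycle of g (length 2): (-4, 4, 4), (4, 4, -4)
cycles coincide ⇒ equivalent

yes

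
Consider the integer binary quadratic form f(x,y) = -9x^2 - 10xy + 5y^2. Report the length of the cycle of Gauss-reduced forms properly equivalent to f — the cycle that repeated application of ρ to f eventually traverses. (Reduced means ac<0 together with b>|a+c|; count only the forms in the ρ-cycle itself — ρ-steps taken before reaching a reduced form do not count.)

D = 280, ⌊√D⌋ = 16
descent: ρ → (5,10,-9)  [lands on river]
river: ρ → (-9,8,6)
river: ρ → (6,16,-1)
river: ρ → (-1,16,6)
river: ρ → (6,8,-9)
river: ρ → (-9,10,5)
ρ-cycle length = 6 (tail of 1 descent step not counted)

6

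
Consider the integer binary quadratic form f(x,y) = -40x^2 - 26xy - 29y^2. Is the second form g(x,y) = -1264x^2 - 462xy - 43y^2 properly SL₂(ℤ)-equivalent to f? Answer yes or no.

D₁ = -3964, D₂ = -3964
f is negative-definite; reduce −f:
−f: flip: (40,26,29)→(29,-26,40)
−f: reduced (well bottom): (29,-26,40) with a≤c, −a<b≤a
flip sign back: reduced form of f is (-29,26,-40)
g is negative-definite; reduce −g:
−g: flip: (1264,462,43)→(43,-462,1264)
−g: translate: b→-32 (≡-462 mod 86), so (43,-462,1264)→(43,-32,29)
−g: flip: (43,-32,29)→(29,32,43)
−g: translate: b→-26 (≡32 mod 58), so (29,32,43)→(29,-26,40)
−g: reduced (well bottom): (29,-26,40) with a≤c, −a<b≤a
flip sign back: reduced form of g is (-29,26,-40)
reduced forms (-29, 26, -40) vs (-29, 26, -40) ⇒ equivalent

yes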